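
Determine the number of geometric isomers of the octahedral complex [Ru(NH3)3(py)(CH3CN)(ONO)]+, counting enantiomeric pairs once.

The six octahedral sites form three mutually perpendicular trans pairs.
Systematic placement gives 4 geometric isomers: NH3 mer (3 arrangements); NH3 fac (chiral).

4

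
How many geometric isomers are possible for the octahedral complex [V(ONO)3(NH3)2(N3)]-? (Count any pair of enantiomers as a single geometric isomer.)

3

An octahedron has six vertices in three trans pairs; every non-trans pair is cis.
There are 3 geometric isomers: ONO mer, NH3 cis; ONO mer, NH3 trans; ONO fac, NH3 cis.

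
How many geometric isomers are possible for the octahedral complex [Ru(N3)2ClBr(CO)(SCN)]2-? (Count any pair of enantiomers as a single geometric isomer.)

9

In an octahedral complex each vertex has one trans partner and four cis neighbours.
Systematic enumeration (placing each ligand type in turn and discarding arrangements equivalent by rotation or reflection) gives 9 geometric isomers.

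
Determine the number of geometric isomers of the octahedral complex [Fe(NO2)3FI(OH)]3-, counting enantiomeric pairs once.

4

There are 4 geometric isomers: NO2 mer (3 arrangements); NO2 fac (chiral).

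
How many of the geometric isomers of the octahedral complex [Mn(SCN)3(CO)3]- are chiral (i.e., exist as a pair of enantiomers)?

0

The distinct arrangements are (2 in all): SCN mer; SCN fac.
Each arrangement has an internal mirror plane or centre of symmetry, so none is chiral.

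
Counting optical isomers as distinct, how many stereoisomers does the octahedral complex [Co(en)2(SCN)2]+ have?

3

An octahedron has six vertices in three trans pairs; every non-trans pair is cis.
Each en is bidentate and must span two cis positions.
There are 2 geometric isomers: SCN trans; SCN cis (chiral).
One of these lacks any improper symmetry element and so occurs as an enantiomeric pair, giving 2 + 1 = 3 stereoisomers in total.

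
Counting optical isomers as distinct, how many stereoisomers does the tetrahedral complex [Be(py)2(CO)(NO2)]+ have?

All four vertices of a tetrahedron are equivalent and mutually adjacent, so cis/trans isomerism cannot arise.
Only one geometric arrangement is possible.

1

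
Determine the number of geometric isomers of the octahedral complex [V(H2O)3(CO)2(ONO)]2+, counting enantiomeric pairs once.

An octahedron has six vertices in three trans pairs; every non-trans pair is cis.
Working through the distinct placements yields 3 geometric isomers: H2O mer, CO trans; H2O fac, CO cis; H2O mer, CO cis.

3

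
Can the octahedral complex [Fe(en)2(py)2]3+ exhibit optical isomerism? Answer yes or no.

yes

In an octahedral complex each vertex has one trans partner and four cis neighbours.
Each en is bidentate and must span two cis positions.
Systematic placement gives 2 geometric isomers: py trans; py cis (chiral).
One of these lacks any improper symmetry element and so occurs as an enantiomeric pair, giving 2 + 1 = 3 stereoisomers in total.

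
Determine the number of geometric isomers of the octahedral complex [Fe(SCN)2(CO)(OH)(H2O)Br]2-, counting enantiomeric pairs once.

In an octahedral complex each vertex has one trans partner and four cis neighbours.
Systematic enumeration (placing each ligand type in turn and discarding arrangements equivalent by rotation or reflection) gives 9 geometric isomers.

9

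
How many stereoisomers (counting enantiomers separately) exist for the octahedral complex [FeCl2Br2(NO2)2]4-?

The distinct arrangements are (5 in all): Cl trans, Br trans, NO2 trans; Cl cis, Br trans, NO2 cis; Cl cis, Br cis, NO2 trans; Cl cis, Br cis, NO2 cis (chiral); Cl trans, Br cis, NO2 cis.
One of these lacks any improper symmetry element and so occurs as an enantiomeric pair, giving 5 + 1 = 6 stereoisomers in total.

6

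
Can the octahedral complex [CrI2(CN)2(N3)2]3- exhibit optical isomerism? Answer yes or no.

An octahedron has six vertices in three trans pairs; every non-trans pair is cis.
The distinct arrangements are (5 in all): I trans, CN trans, N3 trans; I cis, CN trans, N3 cis; I cis, CN cis, N3 trans; I cis, CN cis, N3 cis (chiral); I trans, CN cis, N3 cis.
One of these lacks any improper symmetry element and so occurs as an enantiomeric pair, giving 5 + 1 = 6 stereoisomers in total.

yes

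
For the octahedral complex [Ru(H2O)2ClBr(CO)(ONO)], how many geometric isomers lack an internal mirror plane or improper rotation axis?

An octahedron has six vertices in three trans pairs; every non-trans pair is cis.
Placing the ligands in turn and identifying arrangements related by rotation or reflection leaves 9 distinct geometric isomers.
Of these, 6 lack any improper symmetry element and so occur as enantiomeric pairs, giving 9 + 6 = 15 stereoisomers in total.

6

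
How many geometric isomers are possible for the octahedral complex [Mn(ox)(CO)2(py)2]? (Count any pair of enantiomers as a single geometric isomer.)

An octahedron has six vertices in three trans pairs; every non-trans pair is cis.
Each ox is bidentate and must span two cis positions.
Systematic placement gives 3 geometric isomers: CO trans, py cis; CO cis, py trans; CO cis, py cis (chiral).

3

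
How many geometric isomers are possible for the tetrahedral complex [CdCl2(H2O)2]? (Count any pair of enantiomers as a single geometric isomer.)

In a tetrahedral complex all four positions are equivalent and every pair of ligands is adjacent — there is no cis/trans distinction.
Only one geometric arrangement is possible.

1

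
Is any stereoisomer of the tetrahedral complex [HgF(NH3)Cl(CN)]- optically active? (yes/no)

All four vertices of a tetrahedron are equivalent and mutually adjacent, so cis/trans isomerism cannot arise.
Only one geometric arrangement is possible; it has no improper symmetry element, so it exists as a pair of enantiomers (2 stereoisomers).

yes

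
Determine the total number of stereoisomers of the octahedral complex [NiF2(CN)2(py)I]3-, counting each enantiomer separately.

The six octahedral sites form three mutually perpendicular trans pairs.
There are 6 geometric isomers: F trans, CN trans; F cis, CN trans; F cis, CN cis (3 arrangements, 2 chiral); F trans, CN cis.
Of these, 2 lack any improper symmetry element and so occur as enantiomeric pairs, giving 6 + 2 = 8 stereoisomers in total.

8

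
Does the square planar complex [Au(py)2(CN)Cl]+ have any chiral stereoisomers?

no

In a square planar complex each vertex has one trans partner and two cis neighbours.
Systematic placement gives 2 geometric isomers: py cis; py trans.
Each arrangement has an internal mirror plane or centre of symmetry, so none is chiral.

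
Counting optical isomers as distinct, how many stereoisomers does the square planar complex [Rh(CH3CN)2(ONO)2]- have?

2

A square has two trans pairs of vertices; adjacent vertices are cis.
There are 2 geometric isomers: CH3CN cis; CH3CN trans.
Each arrangement has an internal mirror plane or centre of symmetry, so none is chiral.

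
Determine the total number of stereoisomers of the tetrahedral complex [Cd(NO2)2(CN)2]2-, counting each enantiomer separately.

All four vertices of a tetrahedron are equivalent and mutually adjacent, so cis/trans isomerism cannot arise.
Only one geometric arrangement is possible.

1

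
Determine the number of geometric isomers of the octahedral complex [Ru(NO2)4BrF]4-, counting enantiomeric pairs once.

2

The six octahedral sites form three mutually perpendicular trans pairs.
There are 2 geometric isomers: Br and F mutually trans; Br and F mutually cis.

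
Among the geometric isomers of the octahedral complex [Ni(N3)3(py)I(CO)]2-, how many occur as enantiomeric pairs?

The six octahedral sites form three mutually perpendicular trans pairs.
Systematic placement gives 4 geometric isomers: N3 mer (3 arrangements); N3 fac (chiral).
One of these lacks any improper symmetry element and so occurs as an enantiomeric pair, giving 4 + 1 = 5 stereoisomers in total.

1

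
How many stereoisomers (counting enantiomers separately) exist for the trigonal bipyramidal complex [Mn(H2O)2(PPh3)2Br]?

A trigonal bipyramid has two axial and three equatorial sites, which are chemically inequivalent.
Exhaustive case analysis gives 5 geometric isomers.
One of these lacks any improper symmetry element and so occurs as an enantiomeric pair, giving 5 + 1 = 6 stereoisomers in total.

6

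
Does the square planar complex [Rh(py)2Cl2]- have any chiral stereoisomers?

Working through the distinct placements yields 2 geometric isomers: py cis; py trans.
Each arrangement has an internal mirror plane or centre of symmetry, so none is chiral.

no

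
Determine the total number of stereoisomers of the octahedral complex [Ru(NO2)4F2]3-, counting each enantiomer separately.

Systematic placement gives 2 geometric isomers: F trans; F cis.
Each arrangement has an internal mirror plane or centre of symmetry, so none is chiral.

2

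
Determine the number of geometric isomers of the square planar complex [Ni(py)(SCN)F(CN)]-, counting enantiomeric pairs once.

Systematic placement gives 3 geometric isomers: (CN/SCN trans, F/py trans); (CN/py trans, F/SCN trans); (CN/F trans, SCN/py trans).

3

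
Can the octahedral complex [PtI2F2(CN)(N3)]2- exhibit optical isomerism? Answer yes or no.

yes

An octahedron has six vertices in three trans pairs; every non-trans pair is cis.
Working through the distinct placements yields 6 geometric isomers: I cis, F cis (3 arrangements, 2 chiral); I trans, F cis; I cis, F trans; I trans, F trans.
Of these, 2 lack any improper symmetry element and so occur as enantiomeric pairs, giving 6 + 2 = 8 stereoisomers in total.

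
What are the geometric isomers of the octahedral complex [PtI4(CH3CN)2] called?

cis and trans

An octahedron has six vertices in three trans pairs; every non-trans pair is cis.
Working through the distinct placements yields 2 geometric isomers: CH3CN trans; CH3CN cis.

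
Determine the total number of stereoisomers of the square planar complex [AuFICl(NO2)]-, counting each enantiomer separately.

3

In a square planar complex each vertex has one trans partner and two cis neighbours.
There are 3 geometric isomers: (Cl/I trans, F/NO2 trans); (Cl/NO2 trans, F/I trans); (Cl/F trans, I/NO2 trans).
Each arrangement has an internal mirror plane or centre of symmetry, so none is chiral.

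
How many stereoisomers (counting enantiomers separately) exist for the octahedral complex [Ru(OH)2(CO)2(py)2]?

6

Systematic placement gives 5 geometric isomers: OH trans, CO trans, py trans; OH cis, CO trans, py cis; OH cis, CO cis, py trans; OH cis, CO cis, py cis (chiral); OH trans, CO cis, py cis.
One of these lacks any improper symmetry element and so occurs as an enantiomeric pair, giving 5 + 1 = 6 stereoisomers in total.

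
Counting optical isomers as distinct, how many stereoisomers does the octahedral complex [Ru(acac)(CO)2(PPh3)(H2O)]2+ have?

6

Each acac is bidentate and must span two cis positions.
The distinct arrangements are (4 in all): CO trans; CO cis (3 arrangements, 2 chiral).
Of these, 2 lack any improper symmetry element and so occur as enantiomeric pairs, giving 4 + 2 = 6 stereoisomers in total.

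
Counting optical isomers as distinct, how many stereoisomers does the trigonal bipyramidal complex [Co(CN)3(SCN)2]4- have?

A trigonal bipyramid has two axial and three equatorial sites, which are chemically inequivalent.
Working through the distinct placements yields 3 geometric isomers: SCN both equatorial; SCN one axial, one equatorial; SCN both axial.
Each arrangement has an internal mirror plane or centre of symmetry, so none is chiral.

3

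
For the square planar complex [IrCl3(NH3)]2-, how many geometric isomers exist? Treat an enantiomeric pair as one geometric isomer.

A square has two trans pairs of vertices; adjacent vertices are cis.
Only one geometric arrangement is possible.

1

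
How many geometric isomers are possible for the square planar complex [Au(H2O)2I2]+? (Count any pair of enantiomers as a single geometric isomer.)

In a square planar complex each vertex has one trans partner and two cis neighbours.
There are 2 geometric isomers: H2O cis; H2O trans.

2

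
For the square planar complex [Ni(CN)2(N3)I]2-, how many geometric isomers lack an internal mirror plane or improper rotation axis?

A square has two trans pairs of vertices; adjacent vertices are cis.
There are 2 geometric isomers: CN cis; CN trans.
Each arrangement has an internal mirror plane or centre of symmetry, so none is chiral.

0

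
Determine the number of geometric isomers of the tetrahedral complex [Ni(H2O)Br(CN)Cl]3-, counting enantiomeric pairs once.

1

All four vertices of a tetrahedron are equivalent and mutually adjacent, so cis/trans isomerism cannot arise.
Only one geometric arrangement is possible; it has no improper symmetry element, so it exists as a pair of enantiomers (2 stereoisomers).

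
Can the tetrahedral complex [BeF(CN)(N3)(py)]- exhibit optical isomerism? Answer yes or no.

yes

Only one geometric arrangement is possible; it has no improper symmetry element, so it exists as a pair of enantiomers (2 stereoisomers).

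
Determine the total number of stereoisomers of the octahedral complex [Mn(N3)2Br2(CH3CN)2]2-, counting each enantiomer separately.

6

An octahedron has six vertices in three trans pairs; every non-trans pair is cis.
The distinct arrangements are (5 in all): N3 trans, Br trans, CH3CN trans; N3 cis, Br trans, CH3CN cis; N3 trans, Br cis, CH3CN cis; N3 cis, Br cis, CH3CN cis (chiral); N3 cis, Br cis, CH3CN trans.
One of these lacks any improper symmetry element and so occurs as an enantiomeric pair, giving 5 + 1 = 6 stereoisomers in total.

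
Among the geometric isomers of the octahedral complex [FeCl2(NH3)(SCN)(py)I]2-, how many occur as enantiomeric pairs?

An octahedron has six vertices in three trans pairs; every non-trans pair is cis.
Exhaustive case analysis gives 9 geometric isomers.
Of these, 6 lack any improper symmetry element and so occur as enantiomeric pairs, giving 9 + 6 = 15 stereoisomers in total.

6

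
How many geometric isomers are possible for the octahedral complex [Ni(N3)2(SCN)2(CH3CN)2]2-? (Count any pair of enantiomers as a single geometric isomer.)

The six octahedral sites form three mutually perpendicular trans pairs.
Systematic placement gives 5 geometric isomers: N3 trans, SCN trans, CH3CN trans; N3 cis, SCN cis, CH3CN trans; N3 cis, SCN trans, CH3CN cis; N3 cis, SCN cis, CH3CN cis (chiral); N3 trans, SCN cis, CH3CN cis.

5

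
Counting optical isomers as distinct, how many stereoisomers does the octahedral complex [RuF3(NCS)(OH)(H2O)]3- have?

An octahedron has six vertices in three trans pairs; every non-trans pair is cis.
The distinct arrangements are (4 in all): F mer (3 arrangements); F fac (chiral).
One of these lacks any improper symmetry element and so occurs as an enantiomeric pair, giving 4 + 1 = 5 stereoisomers in total.

5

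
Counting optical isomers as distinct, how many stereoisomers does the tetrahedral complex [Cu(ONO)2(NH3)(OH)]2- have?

Only one geometric arrangement is possible.

1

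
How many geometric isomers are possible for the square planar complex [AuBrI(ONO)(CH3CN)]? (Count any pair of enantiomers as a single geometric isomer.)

3

A square has two trans pairs of vertices; adjacent vertices are cis.
Systematic placement gives 3 geometric isomers: (Br/I trans, CH3CN/ONO trans); (Br/ONO trans, CH3CN/I trans); (Br/CH3CN trans, I/ONO trans).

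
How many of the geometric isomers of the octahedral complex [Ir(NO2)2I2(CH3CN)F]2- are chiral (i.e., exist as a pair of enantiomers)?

2

The six octahedral sites form three mutually perpendicular trans pairs.
There are 6 geometric isomers: NO2 trans, I trans; NO2 cis, I cis (3 arrangements, 2 chiral); NO2 trans, I cis; NO2 cis, I trans.
Of these, 2 lack any improper symmetry element and so occur as enantiomeric pairs, giving 6 + 2 = 8 stereoisomers in total.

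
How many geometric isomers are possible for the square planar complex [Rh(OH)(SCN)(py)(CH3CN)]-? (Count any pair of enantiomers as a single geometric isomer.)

A square has two trans pairs of vertices; adjacent vertices are cis.
There are 3 geometric isomers: (CH3CN/SCN trans, OH/py trans); (CH3CN/py trans, OH/SCN trans); (CH3CN/OH trans, SCN/py trans).

3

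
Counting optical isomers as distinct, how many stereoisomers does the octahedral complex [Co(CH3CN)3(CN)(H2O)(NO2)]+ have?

Systematic placement gives 4 geometric isomers: CH3CN mer (3 arrangements); CH3CN fac (chiral).
One of these lacks any improper symmetry element and so occurs as an enantiomeric pair, giving 4 + 1 = 5 stereoisomers in total.

5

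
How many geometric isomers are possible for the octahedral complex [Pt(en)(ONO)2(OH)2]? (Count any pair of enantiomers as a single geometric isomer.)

The six octahedral sites form three mutually perpendicular trans pairs.
Each en is bidentate and must span two cis positions.
Systematic placement gives 3 geometric isomers: ONO cis, OH trans; ONO cis, OH cis (chiral); ONO trans, OH cis.

3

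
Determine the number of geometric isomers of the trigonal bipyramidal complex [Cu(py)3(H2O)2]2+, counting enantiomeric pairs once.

The distinct arrangements are (3 in all): H2O both axial; H2O one axial, one equatorial; H2O both equatorial.

3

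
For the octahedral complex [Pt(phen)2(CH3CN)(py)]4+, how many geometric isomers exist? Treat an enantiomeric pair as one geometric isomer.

The six octahedral sites form three mutually perpendicular trans pairs.
Each phen is bidentate and must span two cis positions.
Systematic placement gives 2 geometric isomers: CH3CN and py mutually cis (chiral); CH3CN and py mutually trans.

2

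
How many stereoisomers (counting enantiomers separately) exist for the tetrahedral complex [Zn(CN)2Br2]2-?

1

All four vertices of a tetrahedron are equivalent and mutually adjacent, so cis/trans isomerism cannot arise.
Only one geometric arrangement is possible.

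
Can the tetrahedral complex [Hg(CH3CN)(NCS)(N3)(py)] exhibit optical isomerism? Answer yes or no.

All four vertices of a tetrahedron are equivalent and mutually adjacent, so cis/trans isomerism cannot arise.
Only one geometric arrangement is possible; it has no improper symmetry element, so it exists as a pair of enantiomers (2 stereoisomers).

yes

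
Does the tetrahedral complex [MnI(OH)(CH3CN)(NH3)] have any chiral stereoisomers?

All four vertices of a tetrahedron are equivalent and mutually adjacent, so cis/trans isomerism cannot arise.
Only one geometric arrangement is possible; it has no improper symmetry element, so it exists as a pair of enantiomers (2 stereoisomers).

yes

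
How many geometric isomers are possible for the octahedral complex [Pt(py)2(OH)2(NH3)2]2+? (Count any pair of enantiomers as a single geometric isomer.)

5

In an octahedral complex each vertex has one trans partner and four cis neighbours.
The distinct arrangements are (5 in all): py trans, OH trans, NH3 trans; py cis, OH cis, NH3 trans; py trans, OH cis, NH3 cis; py cis, OH cis, NH3 cis (chiral); py cis, OH trans, NH3 cis.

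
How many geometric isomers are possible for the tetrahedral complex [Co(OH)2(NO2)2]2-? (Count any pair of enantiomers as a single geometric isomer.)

1

Only one geometric arrangement is possible.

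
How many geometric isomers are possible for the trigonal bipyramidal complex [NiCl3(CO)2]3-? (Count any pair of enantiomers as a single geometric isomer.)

In a trigonal bipyramid the two axial positions differ from the three equatorial ones.
The distinct arrangements are (3 in all): CO both axial; CO one axial, one equatorial; CO both equatorial.

3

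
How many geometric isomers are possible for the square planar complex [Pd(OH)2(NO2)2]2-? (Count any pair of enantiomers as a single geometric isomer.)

2

A square has two trans pairs of vertices; adjacent vertices are cis.
Working through the distinct placements yields 2 geometric isomers: OH cis; OH trans.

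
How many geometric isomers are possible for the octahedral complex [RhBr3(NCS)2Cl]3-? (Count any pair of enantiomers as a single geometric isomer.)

There are 3 geometric isomers: Br mer, NCS trans; Br mer, NCS cis; Br fac, NCS cis.

3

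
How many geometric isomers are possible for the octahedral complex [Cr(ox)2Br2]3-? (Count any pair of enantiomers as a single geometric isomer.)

An octahedron has six vertices in three trans pairs; every non-trans pair is cis.
Each ox is bidentate and must span two cis positions.
Working through the distinct placements yields 2 geometric isomers: Br trans; Br cis (chiral).

2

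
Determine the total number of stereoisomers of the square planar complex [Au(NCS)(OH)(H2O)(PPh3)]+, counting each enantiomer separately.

Working through the distinct placements yields 3 geometric isomers: (H2O/OH trans, NCS/PPh3 trans); (H2O/PPh3 trans, NCS/OH trans); (H2O/NCS trans, OH/PPh3 trans).
Each arrangement has an internal mirror plane or centre of symmetry, so none is chiral.

3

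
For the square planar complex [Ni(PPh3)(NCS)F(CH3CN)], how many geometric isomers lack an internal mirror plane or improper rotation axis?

A square has two trans pairs of vertices; adjacent vertices are cis.
Working through the distinct placements yields 3 geometric isomers: (CH3CN/NCS trans, F/PPh3 trans); (CH3CN/PPh3 trans, F/NCS trans); (CH3CN/F trans, NCS/PPh3 trans).
Each arrangement has an internal mirror plane or centre of symmetry, so none is chiral.

0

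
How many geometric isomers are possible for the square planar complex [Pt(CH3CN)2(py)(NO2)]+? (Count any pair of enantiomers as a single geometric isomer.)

A square has two trans pairs of vertices; adjacent vertices are cis.
The distinct arrangements are (2 in all): CH3CN cis; CH3CN trans.

2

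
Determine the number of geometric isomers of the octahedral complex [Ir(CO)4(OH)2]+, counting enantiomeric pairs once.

The six octahedral sites form three mutually perpendicular trans pairs.
Working through the distinct placements yields 2 geometric isomers: OH trans; OH cis.

2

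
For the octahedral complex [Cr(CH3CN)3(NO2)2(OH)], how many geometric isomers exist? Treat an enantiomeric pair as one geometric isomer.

3

In an octahedral complex each vertex has one trans partner and four cis neighbours.
Systematic placement gives 3 geometric isomers: CH3CN mer, NO2 cis; CH3CN mer, NO2 trans; CH3CN fac, NO2 cis.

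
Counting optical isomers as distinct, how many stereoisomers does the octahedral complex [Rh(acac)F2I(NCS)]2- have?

6

Each acac is bidentate and must span two cis positions.
Systematic placement gives 4 geometric isomers: F trans; F cis (3 arrangements, 2 chiral).
Of these, 2 lack any improper symmetry element and so occur as enantiomeric pairs, giving 4 + 2 = 6 stereoisomers in total.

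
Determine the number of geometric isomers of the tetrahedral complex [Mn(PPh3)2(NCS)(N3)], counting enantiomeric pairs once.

In a tetrahedral complex all four positions are equivalent and every pair of ligands is adjacent — there is no cis/trans distinction.
Only one geometric arrangement is possible.

1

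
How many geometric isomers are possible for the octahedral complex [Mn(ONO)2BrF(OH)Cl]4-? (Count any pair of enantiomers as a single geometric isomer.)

9

The six octahedral sites form three mutually perpendicular trans pairs.
Exhaustive case analysis gives 9 geometric isomers.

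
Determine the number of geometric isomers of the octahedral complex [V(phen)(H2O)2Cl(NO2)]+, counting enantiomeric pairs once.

4

In an octahedral complex each vertex has one trans partner and four cis neighbours.
Each phen is bidentate and must span two cis positions.
Systematic placement gives 4 geometric isomers: H2O cis (3 arrangements, 2 chiral); H2O trans.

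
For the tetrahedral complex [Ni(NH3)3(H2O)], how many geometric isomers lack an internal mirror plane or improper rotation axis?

All four vertices of a tetrahedron are equivalent and mutually adjacent, so cis/trans isomerism cannot arise.
Only one geometric arrangement is possible.

0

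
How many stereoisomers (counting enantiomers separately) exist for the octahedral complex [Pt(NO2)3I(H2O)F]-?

The six octahedral sites form three mutually perpendicular trans pairs.
Working through the distinct placements yields 4 geometric isomers: NO2 mer (3 arrangements); NO2 fac (chiral).
One of these lacks any improper symmetry element and so occurs as an enantiomeric pair, giving 4 + 1 = 5 stereoisomers in total.

5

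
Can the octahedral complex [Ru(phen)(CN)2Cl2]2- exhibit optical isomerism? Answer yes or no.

Each phen is bidentate and must span two cis positions.
The distinct arrangements are (3 in all): CN trans, Cl cis; CN cis, Cl cis (chiral); CN cis, Cl trans.
One of these lacks any improper symmetry element and so occurs as an enantiomeric pair, giving 3 + 1 = 4 stereoisomers in total.

yes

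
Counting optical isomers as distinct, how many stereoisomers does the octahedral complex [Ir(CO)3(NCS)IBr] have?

The six octahedral sites form three mutually perpendicular trans pairs.
There are 4 geometric isomers: CO mer (3 arrangements); CO fac (chiral).
One of these lacks any improper symmetry element and so occurs as an enantiomeric pair, giving 4 + 1 = 5 stereoisomers in total.

5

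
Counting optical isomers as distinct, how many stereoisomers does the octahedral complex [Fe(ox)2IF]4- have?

3

An octahedron has six vertices in three trans pairs; every non-trans pair is cis.
Each ox is bidentate and must span two cis positions.
There are 2 geometric isomers: I and F mutually trans; I and F mutually cis (chiral).
One of these lacks any improper symmetry element and so occurs as an enantiomeric pair, giving 2 + 1 = 3 stereoisomers in total.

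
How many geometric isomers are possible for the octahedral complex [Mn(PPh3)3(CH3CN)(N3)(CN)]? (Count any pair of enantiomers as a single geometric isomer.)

Working through the distinct placements yields 4 geometric isomers: PPh3 mer (3 arrangements); PPh3 fac (chiral).

4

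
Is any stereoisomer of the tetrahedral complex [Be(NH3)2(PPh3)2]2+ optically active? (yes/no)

All four vertices of a tetrahedron are equivalent and mutually adjacent, so cis/trans isomerism cannot arise.
Only one geometric arrangement is possible.

no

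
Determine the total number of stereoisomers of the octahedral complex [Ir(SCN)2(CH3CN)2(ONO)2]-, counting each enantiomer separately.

There are 5 geometric isomers: SCN trans, CH3CN trans, ONO trans; SCN cis, CH3CN trans, ONO cis; SCN trans, CH3CN cis, ONO cis; SCN cis, CH3CN cis, ONO cis (chiral); SCN cis, CH3CN cis, ONO trans.
One of these lacks any improper symmetry element and so occurs as an enantiomeric pair, giving 5 + 1 = 6 stereoisomers in total.

6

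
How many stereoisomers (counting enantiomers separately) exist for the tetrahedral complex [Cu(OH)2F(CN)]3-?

1

In a tetrahedral complex all four positions are equivalent and every pair of ligands is adjacent — there is no cis/trans distinction.
Only one geometric arrangement is possible.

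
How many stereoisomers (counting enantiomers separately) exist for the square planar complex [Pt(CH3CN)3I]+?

Only one geometric arrangement is possible.

1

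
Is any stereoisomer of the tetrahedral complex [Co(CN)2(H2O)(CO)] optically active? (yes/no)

In a tetrahedral complex all four positions are equivalent and every pair of ligands is adjacent — there is no cis/trans distinction.
Only one geometric arrangement is possible.

no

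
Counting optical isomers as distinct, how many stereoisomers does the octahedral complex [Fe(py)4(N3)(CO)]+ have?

2

In an octahedral complex each vertex has one trans partner and four cis neighbours.
There are 2 geometric isomers: N3 and CO mutually trans; N3 and CO mutually cis.
Each arrangement has an internal mirror plane or centre of symmetry, so none is chiral.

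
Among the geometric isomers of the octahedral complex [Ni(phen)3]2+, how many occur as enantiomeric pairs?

Each phen is bidentate and must span two cis positions.
Only one geometric arrangement is possible; it has no improper symmetry element, so it exists as a pair of enantiomers (2 stereoisomers).

1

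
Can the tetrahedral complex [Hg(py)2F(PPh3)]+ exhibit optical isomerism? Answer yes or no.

In a tetrahedral complex all four positions are equivalent and every pair of ligands is adjacent — there is no cis/trans distinction.
Only one geometric arrangement is possible.

no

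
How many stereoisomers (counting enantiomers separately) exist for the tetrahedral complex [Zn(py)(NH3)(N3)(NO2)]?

2

In a tetrahedral complex all four positions are equivalent and every pair of ligands is adjacent — there is no cis/trans distinction.
Only one geometric arrangement is possible; it has no improper symmetry element, so it exists as a pair of enantiomers (2 stereoisomers).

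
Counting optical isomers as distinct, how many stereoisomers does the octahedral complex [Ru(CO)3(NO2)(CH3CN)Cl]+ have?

An octahedron has six vertices in three trans pairs; every non-trans pair is cis.
The distinct arrangements are (4 in all): CO mer (3 arrangements); CO fac (chiral).
One of these lacks any improper symmetry element and so occurs as an enantiomeric pair, giving 4 + 1 = 5 stereoisomers in total.

5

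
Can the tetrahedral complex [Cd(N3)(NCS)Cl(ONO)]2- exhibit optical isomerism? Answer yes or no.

yes

Only one geometric arrangement is possible; it has no improper symmetry element, so it exists as a pair of enantiomers (2 stereoisomers).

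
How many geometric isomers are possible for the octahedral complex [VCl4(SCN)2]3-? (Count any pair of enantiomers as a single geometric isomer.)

2

An octahedron has six vertices in three trans pairs; every non-trans pair is cis.
There are 2 geometric isomers: SCN trans; SCN cis.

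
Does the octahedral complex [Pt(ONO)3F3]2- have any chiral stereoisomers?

no

In an octahedral complex each vertex has one trans partner and four cis neighbours.
Working through the distinct placements yields 2 geometric isomers: ONO mer; ONO fac.
Each arrangement has an internal mirror plane or centre of symmetry, so none is chiral.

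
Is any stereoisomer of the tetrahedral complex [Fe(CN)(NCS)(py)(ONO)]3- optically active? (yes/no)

yes

In a tetrahedral complex all four positions are equivalent and every pair of ligands is adjacent — there is no cis/trans distinction.
Only one geometric arrangement is possible; it has no improper symmetry element, so it exists as a pair of enantiomers (2 stereoisomers).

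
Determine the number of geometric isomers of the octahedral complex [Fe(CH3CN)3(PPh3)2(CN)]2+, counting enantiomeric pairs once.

3

In an octahedral complex each vertex has one trans partner and four cis neighbours.
Systematic placement gives 3 geometric isomers: CH3CN mer, PPh3 trans; CH3CN mer, PPh3 cis; CH3CN fac, PPh3 cis.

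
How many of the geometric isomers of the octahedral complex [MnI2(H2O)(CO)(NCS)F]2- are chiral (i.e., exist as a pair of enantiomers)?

6

In an octahedral complex each vertex has one trans partner and four cis neighbours.
Systematic enumeration (placing each ligand type in turn and discarding arrangements equivalent by rotation or reflection) gives 9 geometric isomers.
Of these, 6 lack any improper symmetry element and so occur as enantiomeric pairs, giving 9 + 6 = 15 stereoisomers in total.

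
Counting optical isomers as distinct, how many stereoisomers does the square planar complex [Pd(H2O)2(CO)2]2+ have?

A square has two trans pairs of vertices; adjacent vertices are cis.
The distinct arrangements are (2 in all): H2O cis; H2O trans.
Each arrangement has an internal mirror plane or centre of symmetry, so none is chiral.

2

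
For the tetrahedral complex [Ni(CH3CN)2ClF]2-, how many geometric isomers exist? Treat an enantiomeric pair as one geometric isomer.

1

All four vertices of a tetrahedron are equivalent and mutually adjacent, so cis/trans isomerism cannot arise.
Only one geometric arrangement is possible.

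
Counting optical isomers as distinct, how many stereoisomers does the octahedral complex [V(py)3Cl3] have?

In an octahedral complex each vertex has one trans partner and four cis neighbours.
Working through the distinct placements yields 2 geometric isomers: py mer; py fac.
Each arrangement has an internal mirror plane or centre of symmetry, so none is chiral.

2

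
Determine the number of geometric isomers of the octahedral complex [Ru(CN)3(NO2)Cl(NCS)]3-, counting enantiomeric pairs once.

An octahedron has six vertices in three trans pairs; every non-trans pair is cis.
There are 4 geometric isomers: CN mer (3 arrangements); CN fac (chiral).

4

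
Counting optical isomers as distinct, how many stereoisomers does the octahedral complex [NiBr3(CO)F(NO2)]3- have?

An octahedron has six vertices in three trans pairs; every non-trans pair is cis.
There are 4 geometric isomers: Br mer (3 arrangements); Br fac (chiral).
One of these lacks any improper symmetry element and so occurs as an enantiomeric pair, giving 4 + 1 = 5 stereoisomers in total.

5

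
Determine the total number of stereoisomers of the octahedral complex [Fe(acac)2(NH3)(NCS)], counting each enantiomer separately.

3

In an octahedral complex each vertex has one trans partner and four cis neighbours.
Each acac is bidentate and must span two cis positions.
There are 2 geometric isomers: NH3 and NCS mutually trans; NH3 and NCS mutually cis (chiral).
One of these lacks any improper symmetry element and so occurs as an enantiomeric pair, giving 2 + 1 = 3 stereoisomers in total.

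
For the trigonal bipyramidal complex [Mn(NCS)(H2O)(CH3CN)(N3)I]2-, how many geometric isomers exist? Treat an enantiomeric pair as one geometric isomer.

In a trigonal bipyramid the two axial positions differ from the three equatorial ones.
Placing the ligands in turn and identifying arrangements related by rotation or reflection leaves 10 distinct geometric isomers.

10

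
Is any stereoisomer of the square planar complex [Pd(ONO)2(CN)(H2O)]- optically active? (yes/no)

no

In a square planar complex each vertex has one trans partner and two cis neighbours.
Working through the distinct placements yields 2 geometric isomers: ONO cis; ONO trans.
Each arrangement has an internal mirror plane or centre of symmetry, so none is chiral.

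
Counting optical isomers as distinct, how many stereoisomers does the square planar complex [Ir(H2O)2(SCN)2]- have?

2

A square has two trans pairs of vertices; adjacent vertices are cis.
Working through the distinct placements yields 2 geometric isomers: H2O cis; H2O trans.
Each arrangement has an internal mirror plane or centre of symmetry, so none is chiral.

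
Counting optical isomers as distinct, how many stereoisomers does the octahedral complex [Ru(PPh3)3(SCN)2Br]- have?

An octahedron has six vertices in three trans pairs; every non-trans pair is cis.
There are 3 geometric isomers: PPh3 mer, SCN trans; PPh3 fac, SCN cis; PPh3 mer, SCN cis.
Each arrangement has an internal mirror plane or centre of symmetry, so none is chiral.

3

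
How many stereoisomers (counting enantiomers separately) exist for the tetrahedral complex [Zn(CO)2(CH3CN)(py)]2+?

1

All four vertices of a tetrahedron are equivalent and mutually adjacent, so cis/trans isomerism cannot arise.
Only one geometric arrangement is possible.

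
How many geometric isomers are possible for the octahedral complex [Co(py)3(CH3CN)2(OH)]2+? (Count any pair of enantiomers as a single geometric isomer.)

3

There are 3 geometric isomers: py mer, CH3CN trans; py mer, CH3CN cis; py fac, CH3CN cis.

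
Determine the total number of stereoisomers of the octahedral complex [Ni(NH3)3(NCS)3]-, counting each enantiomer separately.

Working through the distinct placements yields 2 geometric isomers: NH3 mer; NH3 fac.
Each arrangement has an internal mirror plane or centre of symmetry, so none is chiral.

2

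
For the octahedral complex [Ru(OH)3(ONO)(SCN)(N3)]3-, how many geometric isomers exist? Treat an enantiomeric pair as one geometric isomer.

An octahedron has six vertices in three trans pairs; every non-trans pair is cis.
There are 4 geometric isomers: OH mer (3 arrangements); OH fac (chiral).

4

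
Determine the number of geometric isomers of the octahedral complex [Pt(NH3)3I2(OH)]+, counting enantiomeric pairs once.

Systematic placement gives 3 geometric isomers: NH3 mer, I trans; NH3 fac, I cis; NH3 mer, I cis.

3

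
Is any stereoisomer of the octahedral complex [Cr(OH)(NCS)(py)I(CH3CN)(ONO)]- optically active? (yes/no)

yes

An octahedron has six vertices in three trans pairs; every non-trans pair is cis.
Exhaustive case analysis gives 15 geometric isomers.
Of these, 15 lack any improper symmetry element and so occur as enantiomeric pairs, giving 15 + 15 = 30 stereoisomers in total.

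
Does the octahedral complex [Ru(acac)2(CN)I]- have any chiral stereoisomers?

yes

The six octahedral sites form three mutually perpendicular trans pairs.
Each acac is bidentate and must span two cis positions.
Systematic placement gives 2 geometric isomers: CN and I mutually trans; CN and I mutually cis (chiral).
One of these lacks any improper symmetry element and so occurs as an enantiomeric pair, giving 2 + 1 = 3 stereoisomers in total.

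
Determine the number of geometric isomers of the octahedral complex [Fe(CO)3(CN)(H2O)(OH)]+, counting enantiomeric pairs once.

There are 4 geometric isomers: CO mer (3 arrangements); CO fac (chiral).

4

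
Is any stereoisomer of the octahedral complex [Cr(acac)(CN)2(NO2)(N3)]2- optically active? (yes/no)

In an octahedral complex each vertex has one trans partner and four cis neighbours.
Each acac is bidentate and must span two cis positions.
There are 4 geometric isomers: CN trans; CN cis (3 arrangements, 2 chiral).
Of these, 2 lack any improper symmetry element and so occur as enantiomeric pairs, giving 4 + 2 = 6 stereoisomers in total.

yes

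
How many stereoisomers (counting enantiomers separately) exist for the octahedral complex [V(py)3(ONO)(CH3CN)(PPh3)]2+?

5

In an octahedral complex each vertex has one trans partner and four cis neighbours.
Working through the distinct placements yields 4 geometric isomers: py mer (3 arrangements); py fac (chiral).
One of these lacks any improper symmetry element and so occurs as an enantiomeric pair, giving 4 + 1 = 5 stereoisomers in total.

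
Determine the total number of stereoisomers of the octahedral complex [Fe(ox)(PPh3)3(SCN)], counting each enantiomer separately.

The six octahedral sites form three mutually perpendicular trans pairs.
Each ox is bidentate and must span two cis positions.
The distinct arrangements are (2 in all): PPh3 mer; PPh3 fac.
Each arrangement has an internal mirror plane or centre of symmetry, so none is chiral.

2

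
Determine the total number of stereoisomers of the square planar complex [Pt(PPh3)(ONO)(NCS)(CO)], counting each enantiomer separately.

3

The distinct arrangements are (3 in all): (CO/ONO trans, NCS/PPh3 trans); (CO/PPh3 trans, NCS/ONO trans); (CO/NCS trans, ONO/PPh3 trans).
Each arrangement has an internal mirror plane or centre of symmetry, so none is chiral.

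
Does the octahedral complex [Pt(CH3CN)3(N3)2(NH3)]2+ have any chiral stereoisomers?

Working through the distinct placements yields 3 geometric isomers: CH3CN mer, N3 cis; CH3CN mer, N3 trans; CH3CN fac, N3 cis.
Each arrangement has an internal mirror plane or centre of symmetry, so none is chiral.

no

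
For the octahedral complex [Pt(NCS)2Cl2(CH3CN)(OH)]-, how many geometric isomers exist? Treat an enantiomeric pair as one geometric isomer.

6

The six octahedral sites form three mutually perpendicular trans pairs.
Working through the distinct placements yields 6 geometric isomers: NCS cis, Cl cis (3 arrangements, 2 chiral); NCS trans, Cl cis; NCS cis, Cl trans; NCS trans, Cl trans.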